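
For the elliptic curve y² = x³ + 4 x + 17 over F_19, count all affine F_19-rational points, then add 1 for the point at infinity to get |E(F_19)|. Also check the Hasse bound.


Affine points = {(0, 6), (0, 13), (11, 9), (11, 10), (12, 8), (12, 11), (13, 9), (13, 10), (14, 9), (14, 10), (16, 4), (16, 15), (17, 1), (17, 18)}; affine count = 14; |E(F_19)| = 15.

Discriminant check: Δ ∝ 4a³ + 27b² = 4·4³ + 27·17² = 4·64 + 27·289 ≡ 3 (mod 19). Nonzero ⇒ E is nonsingular.
For each x ∈ F_19, compute rhs = x³ + 4·x + 17 mod 19, then count y ∈ F_19 with y² ≡ rhs.
  x = 0: rhs = 17, matching y values: 6, 13 (2 points).
  x = 1: rhs = 3, matching y values: none (0 points).
  x = 2: rhs = 14, matching y values: none (0 points).
  x = 3: rhs = 18, matching y values: none (0 points).
  x = 4: rhs = 2, matching y values: none (0 points).
  x = 5: rhs = 10, matching y values: none (0 points).
  x = 6: rhs = 10, matching y values: none (0 points).
  x = 7: rhs = 8, matching y values: none (0 points).
  x = 8: rhs = 10, matching y values: none (0 points).
  x = 9: rhs = 3, matching y values: none (0 points).
  x = 10: rhs = 12, matching y values: none (0 points).
  x = 11: rhs = 5, matching y values: 9, 10 (2 points).
  x = 12: rhs = 7, matching y values: 8, 11 (2 points).
  x = 13: rhs = 5, matching y values: 9, 10 (2 points).
  x = 14: rhs = 5, matching y values: 9, 10 (2 points).
  x = 15: rhs = 13, matching y values: none (0 points).
  x = 16: rhs = 16, matching y values: 4, 15 (2 points).
  x = 17: rhs = 1, matching y values: 1, 18 (2 points).
  x = 18: rhs = 12, matching y values: none (0 points).
Total affine count: 14.
Full point count |E(F_19)| = 14 + 1 = 15.
Hasse bound: |15 − (19+1)| = |-5| = 5 ≤ 2√19 ≈ 8.7178 ✓.


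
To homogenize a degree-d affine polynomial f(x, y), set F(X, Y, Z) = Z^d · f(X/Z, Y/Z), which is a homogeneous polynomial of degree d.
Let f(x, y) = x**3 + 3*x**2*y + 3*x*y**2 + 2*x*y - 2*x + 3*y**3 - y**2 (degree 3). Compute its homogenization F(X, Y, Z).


F(X, Y, Z) = X**3 + 3*X**2*Y + 3*X*Y**2 + 2*X*Y*Z - 2*X*Z**2 + 3*Y**3 - Y**2*Z

deg(f) = 3.
Substitute x = X/Z, y = Y/Z into f, then multiply by Z^3.
  monomial 1·x^3·y^0 ↦ 1·X^3·Y^0·Z^0.
  monomial 3·x^2·y^1 ↦ 3·X^2·Y^1·Z^0.
  monomial 3·x^1·y^2 ↦ 3·X^1·Y^2·Z^0.
  monomial 2·x^1·y^1 ↦ 2·X^1·Y^1·Z^1.
  monomial -2·x^1·y^0 ↦ -2·X^1·Y^0·Z^2.
  monomial 3·x^0·y^3 ↦ 3·X^0·Y^3·Z^0.
  monomial -1·x^0·y^2 ↦ -1·X^0·Y^2·Z^1.
Collecting: F(X, Y, Z) = X**3 + 3*X**2*Y + 3*X*Y**2 + 2*X*Y*Z - 2*X*Z**2 + 3*Y**3 - Y**2*Z.


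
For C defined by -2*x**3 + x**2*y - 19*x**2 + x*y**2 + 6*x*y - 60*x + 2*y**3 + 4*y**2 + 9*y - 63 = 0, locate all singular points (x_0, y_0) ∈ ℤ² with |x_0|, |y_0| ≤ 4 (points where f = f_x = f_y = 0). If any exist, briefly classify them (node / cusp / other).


Singular points: {(-3, 0)}; classification: node.

Compute partial derivatives:
  f_x = -6*x**2 + 2*x*y - 38*x + y**2 + 6*y - 60.
  f_y = x**2 + 2*x*y + 6*x + 6*y**2 + 8*y + 9.
Scan x_0 ∈ {−4, ..., 4}. For each x_0, f_y(x_0, y) is a polynomial in y; find its integer roots y ∈ {−4, ..., 4}, then test f_x and f at those candidates.
  x = -4: f_y(-4, y) = 6*y**2 + 1; no integer root y with |y| ≤ 4.
  x = -3: f_y(-3, y) = 6*y**2 + 2*y; vanishes at y ∈ {0}. (-3, 0): f_x = 0, f = 0 — SINGULAR.
  x = -2: f_y(-2, y) = 6*y**2 + 4*y + 1; no integer root y with |y| ≤ 4.
  x = -1: f_y(-1, y) = 6*y**2 + 6*y + 4; no integer root y with |y| ≤ 4.
  x = 0: f_y(0, y) = 6*y**2 + 8*y + 9; no integer root y with |y| ≤ 4.
  x = 1: f_y(1, y) = 6*y**2 + 10*y + 16; no integer root y with |y| ≤ 4.
  x = 2: f_y(2, y) = 6*y**2 + 12*y + 25; no integer root y with |y| ≤ 4.
  x = 3: f_y(3, y) = 6*y**2 + 14*y + 36; no integer root y with |y| ≤ 4.
  x = 4: f_y(4, y) = 6*y**2 + 16*y + 49; no integer root y with |y| ≤ 4.
Only singular point on the grid: (-3, 0).
Classify: substitute x = -3 + u, y = 0 + v and expand: f = -2*u**3 + u**2*v - u**2 + u*v**2 + 2*v**3 + v**2.
No constant or linear terms (consistent with a singular point). Quadratic part: -u**2 + v**2. Cubic part: -2*u**3 + u**2*v + u*v**2 + 2*v**3.
The quadratic part v**2 - u**2 = (v − u)(v + u) splits into two distinct linear factors, so there are two distinct tangent lines y − 0 = ±(x − -3) — this is a node (ordinary double point).
Classification: node.


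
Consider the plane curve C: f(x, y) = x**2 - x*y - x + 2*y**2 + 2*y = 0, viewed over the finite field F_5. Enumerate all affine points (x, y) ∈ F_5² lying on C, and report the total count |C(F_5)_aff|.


Affine F_5-points: {(0, 0), (0, 4), (1, 0), (1, 2), (2, 2), (2, 3)}; count = 6.

For each of the 25 pairs (x, y) ∈ F_5², evaluate f(x, y) mod 5. Record the zeros.
  x = 0: [0↦0, 1↦4, 2↦2, 3↦4, 4↦0]  zeros at y ∈ {0, 4}
  x = 1: [0↦0, 1↦3, 2↦0, 3↦1, 4↦1]  zeros at y ∈ {0, 2}
  x = 2: [0↦2, 1↦4, 2↦0, 3↦0, 4↦4]  zeros at y ∈ {2, 3}
  x = 3: [0↦1, 1↦2, 2↦2, 3↦1, 4↦4]  zeros at y ∈ ∅
  x = 4: [0↦2, 1↦2, 2↦1, 3↦4, 4↦1]  zeros at y ∈ ∅
Collecting zeros: affine points = {(0, 0), (0, 4), (1, 0), (1, 2), (2, 2), (2, 3)}.
Total count |C(F_5)_aff| = 6.


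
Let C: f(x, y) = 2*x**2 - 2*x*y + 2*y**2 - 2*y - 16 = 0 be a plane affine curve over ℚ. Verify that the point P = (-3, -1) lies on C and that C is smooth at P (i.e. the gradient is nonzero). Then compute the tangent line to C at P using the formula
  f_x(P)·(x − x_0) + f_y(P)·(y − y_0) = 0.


Tangent line at P: -10*x - 30 = 0.

Step 1: f(-3, -1) = 0, so P lies on C.
Step 2: partial derivatives
  f_x(x, y) = 4*x - 2*y, f_y(x, y) = -2*x + 4*y - 2.
  f_x(P) = -10, f_y(P) = 0 (gradient nonzero, so P is smooth).
Step 3: tangent line at P: -10·(x − -3) + 0·(y − -1) = 0.
Expanding: -10*x - 30 = 0.


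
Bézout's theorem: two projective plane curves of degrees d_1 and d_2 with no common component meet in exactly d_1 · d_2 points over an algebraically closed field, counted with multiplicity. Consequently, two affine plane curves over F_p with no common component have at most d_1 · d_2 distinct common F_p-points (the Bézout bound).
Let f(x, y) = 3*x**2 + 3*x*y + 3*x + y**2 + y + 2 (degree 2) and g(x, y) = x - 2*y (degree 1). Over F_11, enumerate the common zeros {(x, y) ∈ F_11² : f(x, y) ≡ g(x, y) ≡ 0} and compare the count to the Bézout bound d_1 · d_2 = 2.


Common zeros: ∅; count = 0; Bézout bound = 2.

deg(f) = 2, deg(g) = 1, so Bézout bound = 2.
Scan x ∈ F_11. For each x, list the y ∈ F_11 with f(x, y) ≡ 0 and those with g(x, y) ≡ 0 (mod 11); the common zeros in that column are the intersection.
  x = 0: f ≡ 0 at y ∈ {4, 6}; g ≡ 0 at y ∈ {0}; common: ∅.
  x = 1: f ≡ 0 at y ∈ ∅; g ≡ 0 at y ∈ {6}; common: ∅.
  x = 2: f ≡ 0 at y ∈ ∅; g ≡ 0 at y ∈ {1}; common: ∅.
  x = 3: f ≡ 0 at y ∈ {3, 9}; g ≡ 0 at y ∈ {7}; common: ∅.
  x = 4: f ≡ 0 at y ∈ {3, 6}; g ≡ 0 at y ∈ {2}; common: ∅.
  x = 5: f ≡ 0 at y ∈ {7, 10}; g ≡ 0 at y ∈ {8}; common: ∅.
  x = 6: f ≡ 0 at y ∈ {4, 10}; g ≡ 0 at y ∈ {3}; common: ∅.
  x = 7: f ≡ 0 at y ∈ ∅; g ≡ 0 at y ∈ {9}; common: ∅.
  x = 8: f ≡ 0 at y ∈ ∅; g ≡ 0 at y ∈ {4}; common: ∅.
  x = 9: f ≡ 0 at y ∈ {7, 9}; g ≡ 0 at y ∈ {10}; common: ∅.
  x = 10: f ≡ 0 at y ∈ ∅; g ≡ 0 at y ∈ {5}; common: ∅.
Collecting: common zeros = ∅, so the count is 0.
Comparison with the Bézout bound: 0 ≤ 2 = deg(f)·deg(g), as expected for curves with no common component (the affine F_11-count falls short of the bound because intersections may lie at infinity, over extension fields, or carry multiplicity).


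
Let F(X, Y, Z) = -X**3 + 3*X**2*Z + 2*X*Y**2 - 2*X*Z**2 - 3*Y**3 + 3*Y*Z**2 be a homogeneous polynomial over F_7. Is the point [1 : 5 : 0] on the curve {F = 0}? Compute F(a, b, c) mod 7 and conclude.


F(1,5,0) ≡ 3 (mod 7); P is NOT on the curve.

Evaluate F(1, 5, 0) term-by-term (mod 7).
  -X**3 ↦ -1·1·1·1 = -1
  3*X**2*Z ↦ 3·1·1·0 = 0
  2*X*Y**2 ↦ 2·1·25·1 = 50
  -2*X*Z**2 ↦ -2·1·1·0 = 0
  -3*Y**3 ↦ -3·1·125·1 = -375
  3*Y*Z**2 ↦ 3·1·5·0 = 0
Sum: F(1, 5, 0) = (-1) + (0) + (50) + (0) + (-375) + (0) = -326.
Reducing mod 7: -326 ≡ 3 (mod 7).
Since F(a, b, c) ≡ 3 ≠ 0 (mod 7), P does NOT lie on the curve.


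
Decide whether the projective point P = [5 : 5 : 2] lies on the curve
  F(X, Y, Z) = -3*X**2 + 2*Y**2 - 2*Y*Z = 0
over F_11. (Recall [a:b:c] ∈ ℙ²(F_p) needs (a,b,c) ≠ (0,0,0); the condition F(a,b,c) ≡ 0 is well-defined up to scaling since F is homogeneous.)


F(5,5,2) ≡ 10 (mod 11); P is NOT on the curve.

Evaluate F(5, 5, 2) term-by-term (mod 11).
  -3*X**2 ↦ -3·25·1·1 = -75
  2*Y**2 ↦ 2·1·25·1 = 50
  -2*Y*Z ↦ -2·1·5·2 = -20
Sum: F(5, 5, 2) = (-75) + (50) + (-20) = -45.
Reducing mod 11: -45 ≡ 10 (mod 11).
Since F(a, b, c) ≡ 10 ≠ 0 (mod 11), P does NOT lie on the curve.


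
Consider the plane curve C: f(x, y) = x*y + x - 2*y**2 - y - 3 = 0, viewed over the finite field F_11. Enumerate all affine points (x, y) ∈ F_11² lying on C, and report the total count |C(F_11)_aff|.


Affine F_11-points: {(2, 8), (2, 9), (3, 0), (3, 1), (6, 3), (6, 5), (8, 2), (8, 7), (10, 4), (10, 6)}; count = 10.

For each of the 121 pairs (x, y) ∈ F_11², evaluate f(x, y) mod 11. Record the zeros.
  x = 0: [0↦8, 1↦5, 2↦9, 3↦9, 4↦5, 5↦8, 6↦7, 7↦2, 8↦4, 9↦2, 10↦7]  zeros at y ∈ ∅
  x = 1: [0↦9, 1↦7, 2↦1, 3↦2, 4↦10, 5↦3, 6↦3, 7↦10, 8↦2, 9↦1, 10↦7]  zeros at y ∈ ∅
  x = 2: [0↦10, 1↦9, 2↦4, 3↦6, 4↦4, 5↦9, 6↦10, 7↦7, 8↦0, 9↦0, 10↦7]  zeros at y ∈ {8, 9}
  x = 3: [0↦0, 1↦0, 2↦7, 3↦10, 4↦9, 5↦4, 6↦6, 7↦4, 8↦9, 9↦10, 10↦7]  zeros at y ∈ {0, 1}
  x = 4: [0↦1, 1↦2, 2↦10, 3↦3, 4↦3, 5↦10, 6↦2, 7↦1, 8↦7, 9↦9, 10↦7]  zeros at y ∈ ∅
  x = 5: [0↦2, 1↦4, 2↦2, 3↦7, 4↦8, 5↦5, 6↦9, 7↦9, 8↦5, 9↦8, 10↦7]  zeros at y ∈ ∅
  x = 6: [0↦3, 1↦6, 2↦5, 3↦0, 4↦2, 5↦0, 6↦5, 7↦6, 8↦3, 9↦7, 10↦7]  zeros at y ∈ {3, 5}
  x = 7: [0↦4, 1↦8, 2↦8, 3↦4, 4↦7, 5↦6, 6↦1, 7↦3, 8↦1, 9↦6, 10↦7]  zeros at y ∈ ∅
  x = 8: [0↦5, 1↦10, 2↦0, 3↦8, 4↦1, 5↦1, 6↦8, 7↦0, 8↦10, 9↦5, 10↦7]  zeros at y ∈ {2, 7}
  x = 9: [0↦6, 1↦1, 2↦3, 3↦1, 4↦6, 5↦7, 6↦4, 7↦8, 8↦8, 9↦4, 10↦7]  zeros at y ∈ ∅
  x = 10: [0↦7, 1↦3, 2↦6, 3↦5, 4↦0, 5↦2, 6↦0, 7↦5, 8↦6, 9↦3, 10↦7]  zeros at y ∈ {4, 6}
Collecting zeros: affine points = {(2, 8), (2, 9), (3, 0), (3, 1), (6, 3), (6, 5), (8, 2), (8, 7), (10, 4), (10, 6)}.
Total count |C(F_11)_aff| = 10.


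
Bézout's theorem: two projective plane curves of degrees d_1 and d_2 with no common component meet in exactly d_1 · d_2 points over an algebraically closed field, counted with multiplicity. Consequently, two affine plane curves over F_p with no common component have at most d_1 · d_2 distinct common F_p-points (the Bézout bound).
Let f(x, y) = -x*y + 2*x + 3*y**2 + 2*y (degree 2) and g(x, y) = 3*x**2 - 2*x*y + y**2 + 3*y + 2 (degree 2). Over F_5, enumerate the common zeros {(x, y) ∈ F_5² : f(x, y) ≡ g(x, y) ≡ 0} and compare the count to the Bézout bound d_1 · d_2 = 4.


Common zeros: ∅; count = 0; Bézout bound = 4.

deg(f) = 2, deg(g) = 2, so Bézout bound = 4.
Scan x ∈ F_5. For each x, list the y ∈ F_5 with f(x, y) ≡ 0 and those with g(x, y) ≡ 0 (mod 5); the common zeros in that column are the intersection.
  x = 0: f ≡ 0 at y ∈ {0, 1}; g ≡ 0 at y ∈ {3, 4}; common: ∅.
  x = 1: f ≡ 0 at y ∈ ∅; g ≡ 0 at y ∈ {0, 4}; common: ∅.
  x = 2: f ≡ 0 at y ∈ ∅; g ≡ 0 at y ∈ {3}; common: ∅.
  x = 3: f ≡ 0 at y ∈ {3, 4}; g ≡ 0 at y ∈ ∅; common: ∅.
  x = 4: f ≡ 0 at y ∈ ∅; g ≡ 0 at y ∈ {0}; common: ∅.
Collecting: common zeros = ∅, so the count is 0.
Comparison with the Bézout bound: 0 ≤ 4 = deg(f)·deg(g), as expected for curves with no common component (the affine F_5-count falls short of the bound because intersections may lie at infinity, over extension fields, or carry multiplicity).


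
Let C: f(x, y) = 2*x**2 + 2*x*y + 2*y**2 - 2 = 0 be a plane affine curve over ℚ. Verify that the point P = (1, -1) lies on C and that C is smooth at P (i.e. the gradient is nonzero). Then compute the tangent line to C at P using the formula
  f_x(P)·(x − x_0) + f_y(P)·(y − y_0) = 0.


Tangent line at P: 2*x - 2*y - 4 = 0.

Step 1: f(1, -1) = 0, so P lies on C.
Step 2: partial derivatives
  f_x(x, y) = 4*x + 2*y, f_y(x, y) = 2*x + 4*y.
  f_x(P) = 2, f_y(P) = -2 (gradient nonzero, so P is smooth).
Step 3: tangent line at P: 2·(x − 1) + -2·(y − -1) = 0.
Expanding: 2*x - 2*y - 4 = 0.


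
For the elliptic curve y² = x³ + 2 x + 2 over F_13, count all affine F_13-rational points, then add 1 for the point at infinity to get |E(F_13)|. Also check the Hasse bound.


Affine points = {(2, 1), (2, 12), (3, 3), (3, 10), (4, 3), (4, 10), (6, 3), (6, 10), (8, 6), (8, 7), (11, 4), (11, 9), (12, 5), (12, 8)}; affine count = 14; |E(F_13)| = 15.

Discriminant check: Δ ∝ 4a³ + 27b² = 4·2³ + 27·2² = 4·8 + 27·4 ≡ 10 (mod 13). Nonzero ⇒ E is nonsingular.
For each x ∈ F_13, compute rhs = x³ + 2·x + 2 mod 13, then count y ∈ F_13 with y² ≡ rhs.
  x = 0: rhs = 2, matching y values: none (0 points).
  x = 1: rhs = 5, matching y values: none (0 points).
  x = 2: rhs = 1, matching y values: 1, 12 (2 points).
  x = 3: rhs = 9, matching y values: 3, 10 (2 points).
  x = 4: rhs = 9, matching y values: 3, 10 (2 points).
  x = 5: rhs = 7, matching y values: none (0 points).
  x = 6: rhs = 9, matching y values: 3, 10 (2 points).
  x = 7: rhs = 8, matching y values: none (0 points).
  x = 8: rhs = 10, matching y values: 6, 7 (2 points).
  x = 9: rhs = 8, matching y values: none (0 points).
  x = 10: rhs = 8, matching y values: none (0 points).
  x = 11: rhs = 3, matching y values: 4, 9 (2 points).
  x = 12: rhs = 12, matching y values: 5, 8 (2 points).
Total affine count: 14.
Full point count |E(F_13)| = 14 + 1 = 15.
Hasse bound: |15 − (13+1)| = |1| = 1 ≤ 2√13 ≈ 7.2111 ✓.


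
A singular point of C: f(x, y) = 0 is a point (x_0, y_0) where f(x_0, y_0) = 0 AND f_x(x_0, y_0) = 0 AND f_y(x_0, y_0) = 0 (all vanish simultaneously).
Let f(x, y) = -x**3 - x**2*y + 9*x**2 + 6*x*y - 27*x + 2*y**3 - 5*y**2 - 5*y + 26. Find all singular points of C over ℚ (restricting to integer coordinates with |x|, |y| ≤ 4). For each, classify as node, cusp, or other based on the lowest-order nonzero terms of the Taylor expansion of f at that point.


Singular points: {(3, 1)}; classification: node.

Compute partial derivatives:
  f_x = -3*x**2 - 2*x*y + 18*x + 6*y - 27.
  f_y = -x**2 + 6*x + 6*y**2 - 10*y - 5.
Scan x_0 ∈ {−4, ..., 4}. For each x_0, f_y(x_0, y) is a polynomial in y; find its integer roots y ∈ {−4, ..., 4}, then test f_x and f at those candidates.
  x = -4: f_y(-4, y) = 6*y**2 - 10*y - 45; no integer root y with |y| ≤ 4.
  x = -3: f_y(-3, y) = 6*y**2 - 10*y - 32; no integer root y with |y| ≤ 4.
  x = -2: f_y(-2, y) = 6*y**2 - 10*y - 21; no integer root y with |y| ≤ 4.
  x = -1: f_y(-1, y) = 6*y**2 - 10*y - 12; no integer root y with |y| ≤ 4.
  x = 0: f_y(0, y) = 6*y**2 - 10*y - 5; no integer root y with |y| ≤ 4.
  x = 1: f_y(1, y) = 6*y**2 - 10*y; vanishes at y ∈ {0}. (1, 0): f_x = -12 ≠ 0.
  x = 2: f_y(2, y) = 6*y**2 - 10*y + 3; no integer root y with |y| ≤ 4.
  x = 3: f_y(3, y) = 6*y**2 - 10*y + 4; vanishes at y ∈ {1}. (3, 1): f_x = 0, f = 0 — SINGULAR.
  x = 4: f_y(4, y) = 6*y**2 - 10*y + 3; no integer root y with |y| ≤ 4.
Only singular point on the grid: (3, 1).
Classify: substitute x = 3 + u, y = 1 + v and expand: f = -u**3 - u**2*v - u**2 + 2*v**3 + v**2.
No constant or linear terms (consistent with a singular point). Quadratic part: -u**2 + v**2. Cubic part: -u**3 - u**2*v + 2*v**3.
The quadratic part v**2 - u**2 = (v − u)(v + u) splits into two distinct linear factors, so there are two distinct tangent lines y − 1 = ±(x − 3) — this is a node (ordinary double point).
Classification: node.


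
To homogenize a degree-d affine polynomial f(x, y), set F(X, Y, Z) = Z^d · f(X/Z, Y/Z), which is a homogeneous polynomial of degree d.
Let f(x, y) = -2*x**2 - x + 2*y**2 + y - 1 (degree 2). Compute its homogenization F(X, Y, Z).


F(X, Y, Z) = -2*X**2 - X*Z + 2*Y**2 + Y*Z - Z**2

deg(f) = 2.
Substitute x = X/Z, y = Y/Z into f, then multiply by Z^2.
  monomial -2·x^2·y^0 ↦ -2·X^2·Y^0·Z^0.
  monomial -1·x^1·y^0 ↦ -1·X^1·Y^0·Z^1.
  monomial 2·x^0·y^2 ↦ 2·X^0·Y^2·Z^0.
  monomial 1·x^0·y^1 ↦ 1·X^0·Y^1·Z^1.
  monomial -1·x^0·y^0 ↦ -1·X^0·Y^0·Z^2.
Collecting: F(X, Y, Z) = -2*X**2 - X*Z + 2*Y**2 + Y*Z - Z**2.


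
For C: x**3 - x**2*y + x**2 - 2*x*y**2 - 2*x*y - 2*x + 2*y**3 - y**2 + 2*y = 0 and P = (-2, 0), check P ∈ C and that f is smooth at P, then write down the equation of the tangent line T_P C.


Tangent line at P: 6*x + 2*y + 12 = 0.

Step 1: f(-2, 0) = 0, so P lies on C.
Step 2: partial derivatives
  f_x(x, y) = 3*x**2 - 2*x*y + 2*x - 2*y**2 - 2*y - 2, f_y(x, y) = -x**2 - 4*x*y - 2*x + 6*y**2 - 2*y + 2.
  f_x(P) = 6, f_y(P) = 2 (gradient nonzero, so P is smooth).
Step 3: tangent line at P: 6·(x − -2) + 2·(y − 0) = 0.
Expanding: 6*x + 2*y + 12 = 0.


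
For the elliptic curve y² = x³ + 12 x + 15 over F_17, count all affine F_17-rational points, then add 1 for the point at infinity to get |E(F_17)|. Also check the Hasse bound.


Affine points = {(0, 7), (0, 10), (2, 8), (2, 9), (4, 5), (4, 12), (5, 8), (5, 9), (7, 0), (9, 6), (9, 11), (10, 8), (10, 9), (11, 4), (11, 13), (12, 0), (15, 0), (16, 6), (16, 11)}; affine count = 19; |E(F_17)| = 20.

Discriminant check: Δ ∝ 4a³ + 27b² = 4·12³ + 27·15² = 4·1728 + 27·225 ≡ 16 (mod 17). Nonzero ⇒ E is nonsingular.
For each x ∈ F_17, compute rhs = x³ + 12·x + 15 mod 17, then count y ∈ F_17 with y² ≡ rhs.
  x = 0: rhs = 15, matching y values: 7, 10 (2 points).
  x = 1: rhs = 11, matching y values: none (0 points).
  x = 2: rhs = 13, matching y values: 8, 9 (2 points).
  x = 3: rhs = 10, matching y values: none (0 points).
  x = 4: rhs = 8, matching y values: 5, 12 (2 points).
  x = 5: rhs = 13, matching y values: 8, 9 (2 points).
  x = 6: rhs = 14, matching y values: none (0 points).
  x = 7: rhs = 0, matching y values: 0 (1 points).
  x = 8: rhs = 11, matching y values: none (0 points).
  x = 9: rhs = 2, matching y values: 6, 11 (2 points).
  x = 10: rhs = 13, matching y values: 8, 9 (2 points).
  x = 11: rhs = 16, matching y values: 4, 13 (2 points).
  x = 12: rhs = 0, matching y values: 0 (1 points).
  x = 13: rhs = 5, matching y values: none (0 points).
  x = 14: rhs = 3, matching y values: none (0 points).
  x = 15: rhs = 0, matching y values: 0 (1 points).
  x = 16: rhs = 2, matching y values: 6, 11 (2 points).
Total affine count: 19.
Full point count |E(F_17)| = 19 + 1 = 20.
Hasse bound: |20 − (17+1)| = |2| = 2 ≤ 2√17 ≈ 8.2462 ✓.


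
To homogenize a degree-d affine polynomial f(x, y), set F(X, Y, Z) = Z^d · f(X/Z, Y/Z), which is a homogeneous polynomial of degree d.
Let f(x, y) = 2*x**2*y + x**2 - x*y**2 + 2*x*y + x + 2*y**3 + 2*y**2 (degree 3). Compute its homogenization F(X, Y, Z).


F(X, Y, Z) = 2*X**2*Y + X**2*Z - X*Y**2 + 2*X*Y*Z + X*Z**2 + 2*Y**3 + 2*Y**2*Z

deg(f) = 3.
Substitute x = X/Z, y = Y/Z into f, then multiply by Z^3.
  monomial 2·x^2·y^1 ↦ 2·X^2·Y^1·Z^0.
  monomial 1·x^2·y^0 ↦ 1·X^2·Y^0·Z^1.
  monomial -1·x^1·y^2 ↦ -1·X^1·Y^2·Z^0.
  monomial 2·x^1·y^1 ↦ 2·X^1·Y^1·Z^1.
  monomial 1·x^1·y^0 ↦ 1·X^1·Y^0·Z^2.
  monomial 2·x^0·y^3 ↦ 2·X^0·Y^3·Z^0.
  monomial 2·x^0·y^2 ↦ 2·X^0·Y^2·Z^1.
Collecting: F(X, Y, Z) = 2*X**2*Y + X**2*Z - X*Y**2 + 2*X*Y*Z + X*Z**2 + 2*Y**3 + 2*Y**2*Z.


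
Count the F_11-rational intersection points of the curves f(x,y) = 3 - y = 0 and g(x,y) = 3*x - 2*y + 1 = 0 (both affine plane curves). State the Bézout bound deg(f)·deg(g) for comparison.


Common zeros: {(9, 3)}; count = 1; Bézout bound = 1.

deg(f) = 1, deg(g) = 1, so Bézout bound = 1.
Scan x ∈ F_11. For each x, list the y ∈ F_11 with f(x, y) ≡ 0 and those with g(x, y) ≡ 0 (mod 11); the common zeros in that column are the intersection.
  x = 0: f ≡ 0 at y ∈ {3}; g ≡ 0 at y ∈ {6}; common: ∅.
  x = 1: f ≡ 0 at y ∈ {3}; g ≡ 0 at y ∈ {2}; common: ∅.
  x = 2: f ≡ 0 at y ∈ {3}; g ≡ 0 at y ∈ {9}; common: ∅.
  x = 3: f ≡ 0 at y ∈ {3}; g ≡ 0 at y ∈ {5}; common: ∅.
  x = 4: f ≡ 0 at y ∈ {3}; g ≡ 0 at y ∈ {1}; common: ∅.
  x = 5: f ≡ 0 at y ∈ {3}; g ≡ 0 at y ∈ {8}; common: ∅.
  x = 6: f ≡ 0 at y ∈ {3}; g ≡ 0 at y ∈ {4}; common: ∅.
  x = 7: f ≡ 0 at y ∈ {3}; g ≡ 0 at y ∈ {0}; common: ∅.
  x = 8: f ≡ 0 at y ∈ {3}; g ≡ 0 at y ∈ {7}; common: ∅.
  x = 9: f ≡ 0 at y ∈ {3}; g ≡ 0 at y ∈ {3}; common: {3}.
  x = 10: f ≡ 0 at y ∈ {3}; g ≡ 0 at y ∈ {10}; common: ∅.
Collecting: common zeros = {(9, 3)}, so the count is 1.
Comparison with the Bézout bound: 1 ≤ 1 = deg(f)·deg(g), as expected for curves with no common component (the bound is attained).


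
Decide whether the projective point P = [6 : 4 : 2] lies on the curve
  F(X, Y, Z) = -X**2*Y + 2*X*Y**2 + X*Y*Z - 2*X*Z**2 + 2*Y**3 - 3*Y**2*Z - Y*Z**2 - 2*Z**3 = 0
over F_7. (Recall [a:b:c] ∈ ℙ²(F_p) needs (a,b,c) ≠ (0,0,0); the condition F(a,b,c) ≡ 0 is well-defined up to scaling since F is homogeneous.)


F(6,4,2) ≡ 6 (mod 7); P is NOT on the curve.

Evaluate F(6, 4, 2) term-by-term (mod 7).
  -X**2*Y ↦ -1·36·4·1 = -144
  2*X*Y**2 ↦ 2·6·16·1 = 192
  X*Y*Z ↦ 1·6·4·2 = 48
  -2*X*Z**2 ↦ -2·6·1·4 = -48
  2*Y**3 ↦ 2·1·64·1 = 128
  -3*Y**2*Z ↦ -3·1·16·2 = -96
  -Y*Z**2 ↦ -1·1·4·4 = -16
  -2*Z**3 ↦ -2·1·1·8 = -16
Sum: F(6, 4, 2) = (-144) + (192) + (48) + (-48) + (128) + (-96) + (-16) + (-16) = 48.
Reducing mod 7: 48 ≡ 6 (mod 7).
Since F(a, b, c) ≡ 6 ≠ 0 (mod 7), P does NOT lie on the curve.


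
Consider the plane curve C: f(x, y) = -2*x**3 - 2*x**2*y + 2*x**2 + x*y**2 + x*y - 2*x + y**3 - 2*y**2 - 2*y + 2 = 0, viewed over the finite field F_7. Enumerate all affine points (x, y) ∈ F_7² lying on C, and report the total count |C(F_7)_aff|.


Affine F_7-points: {(1, 0), (2, 3), (3, 4), (4, 3), (4, 4), (4, 5), (6, 3)}; count = 7.

For each of the 49 pairs (x, y) ∈ F_7², evaluate f(x, y) mod 7. Record the zeros.
  x = 0: [0↦2, 1↦6, 2↦5, 3↦5, 4↦5, 5↦4, 6↦1]  zeros at y ∈ ∅
  x = 1: [0↦0, 1↦4, 2↦5, 3↦2, 4↦1, 5↦1, 6↦1]  zeros at y ∈ {0}
  x = 2: [0↦4, 1↦4, 2↦3, 3↦0, 4↦1, 5↦5, 6↦4]  zeros at y ∈ {3}
  x = 3: [0↦2, 1↦1, 2↦1, 3↦1, 4↦0, 5↦4, 6↦5]  zeros at y ∈ {4}
  x = 4: [0↦3, 1↦4, 2↦1, 3↦0, 4↦0, 5↦0, 6↦6]  zeros at y ∈ {3, 4, 5}
  x = 5: [0↦2, 1↦1, 2↦5, 3↦6, 4↦3, 5↦2, 6↦2]  zeros at y ∈ ∅
  x = 6: [0↦1, 1↦1, 2↦1, 3↦0, 4↦4, 5↦5, 6↦2]  zeros at y ∈ {3}
Collecting zeros: affine points = {(1, 0), (2, 3), (3, 4), (4, 3), (4, 4), (4, 5), (6, 3)}.
Total count |C(F_7)_aff| = 7.


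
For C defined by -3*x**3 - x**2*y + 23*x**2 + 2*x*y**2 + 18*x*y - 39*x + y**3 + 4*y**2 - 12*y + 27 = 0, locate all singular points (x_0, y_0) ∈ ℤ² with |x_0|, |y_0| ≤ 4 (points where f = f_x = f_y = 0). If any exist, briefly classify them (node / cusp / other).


Singular points: {(3, -3)}; classification: node.

Compute partial derivatives:
  f_x = -9*x**2 - 2*x*y + 46*x + 2*y**2 + 18*y - 39.
  f_y = -x**2 + 4*x*y + 18*x + 3*y**2 + 8*y - 12.
Scan x_0 ∈ {−4, ..., 4}. For each x_0, f_y(x_0, y) is a polynomial in y; find its integer roots y ∈ {−4, ..., 4}, then test f_x and f at those candidates.
  x = -4: f_y(-4, y) = 3*y**2 - 8*y - 100; no integer root y with |y| ≤ 4.
  x = -3: f_y(-3, y) = 3*y**2 - 4*y - 75; no integer root y with |y| ≤ 4.
  x = -2: f_y(-2, y) = 3*y**2 - 52; no integer root y with |y| ≤ 4.
  x = -1: f_y(-1, y) = 3*y**2 + 4*y - 31; no integer root y with |y| ≤ 4.
  x = 0: f_y(0, y) = 3*y**2 + 8*y - 12; no integer root y with |y| ≤ 4.
  x = 1: f_y(1, y) = 3*y**2 + 12*y + 5; no integer root y with |y| ≤ 4.
  x = 2: f_y(2, y) = 3*y**2 + 16*y + 20; vanishes at y ∈ {-2}. (2, -2): f_x = -3 ≠ 0.
  x = 3: f_y(3, y) = 3*y**2 + 20*y + 33; vanishes at y ∈ {-3}. (3, -3): f_x = 0, f = 0 — SINGULAR.
  x = 4: f_y(4, y) = 3*y**2 + 24*y + 44; no integer root y with |y| ≤ 4.
Only singular point on the grid: (3, -3).
Classify: substitute x = 3 + u, y = -3 + v and expand: f = -3*u**3 - u**2*v - u**2 + 2*u*v**2 + v**3 + v**2.
No constant or linear terms (consistent with a singular point). Quadratic part: -u**2 + v**2. Cubic part: -3*u**3 - u**2*v + 2*u*v**2 + v**3.
The quadratic part v**2 - u**2 = (v − u)(v + u) splits into two distinct linear factors, so there are two distinct tangent lines y − -3 = ±(x − 3) — this is a node (ordinary double point).
Classification: node.


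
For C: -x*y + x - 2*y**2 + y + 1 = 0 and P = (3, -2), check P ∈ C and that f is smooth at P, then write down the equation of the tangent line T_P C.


Tangent line at P: 3*x + 6*y + 3 = 0.

Step 1: f(3, -2) = 0, so P lies on C.
Step 2: partial derivatives
  f_x(x, y) = 1 - y, f_y(x, y) = -x - 4*y + 1.
  f_x(P) = 3, f_y(P) = 6 (gradient nonzero, so P is smooth).
Step 3: tangent line at P: 3·(x − 3) + 6·(y − -2) = 0.
Expanding: 3*x + 6*y + 3 = 0.


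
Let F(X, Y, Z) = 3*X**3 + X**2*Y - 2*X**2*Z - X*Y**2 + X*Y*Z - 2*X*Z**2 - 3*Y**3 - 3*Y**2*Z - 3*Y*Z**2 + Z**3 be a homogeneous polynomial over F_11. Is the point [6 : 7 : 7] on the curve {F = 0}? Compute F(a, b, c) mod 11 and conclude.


F(6,7,7) ≡ 1 (mod 11); P is NOT on the curve.

Evaluate F(6, 7, 7) term-by-term (mod 11).
  3*X**3 ↦ 3·216·1·1 = 648
  X**2*Y ↦ 1·36·7·1 = 252
  -2*X**2*Z ↦ -2·36·1·7 = -504
  -X*Y**2 ↦ -1·6·49·1 = -294
  X*Y*Z ↦ 1·6·7·7 = 294
  -2*X*Z**2 ↦ -2·6·1·49 = -588
  -3*Y**3 ↦ -3·1·343·1 = -1029
  -3*Y**2*Z ↦ -3·1·49·7 = -1029
  -3*Y*Z**2 ↦ -3·1·7·49 = -1029
  Z**3 ↦ 1·1·1·343 = 343
Sum: F(6, 7, 7) = (648) + (252) + (-504) + (-294) + (294) + (-588) + (-1029) + (-1029) + (-1029) + (343) = -2936.
Reducing mod 11: -2936 ≡ 1 (mod 11).
Since F(a, b, c) ≡ 1 ≠ 0 (mod 11), P does NOT lie on the curve.


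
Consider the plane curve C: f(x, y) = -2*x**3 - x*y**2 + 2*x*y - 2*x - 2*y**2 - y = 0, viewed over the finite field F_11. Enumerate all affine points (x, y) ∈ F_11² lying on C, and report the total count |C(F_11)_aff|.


Affine F_11-points: {(0, 0), (0, 5), (6, 4), (6, 7), (7, 4), (7, 6), (9, 4), (10, 1), (10, 7)}; count = 9.

For each of the 121 pairs (x, y) ∈ F_11², evaluate f(x, y) mod 11. Record the zeros.
  x = 0: [0↦0, 1↦8, 2↦1, 3↦1, 4↦8, 5↦0, 6↦10, 7↦5, 8↦7, 9↦5, 10↦10]  zeros at y ∈ {0, 5}
  x = 1: [0↦7, 1↦5, 2↦8, 3↦5, 4↦7, 5↦3, 6↦4, 7↦10, 8↦10, 9↦4, 10↦3]  zeros at y ∈ ∅
  x = 2: [0↦2, 1↦1, 2↦3, 3↦8, 4↦5, 5↦5, 6↦8, 7↦3, 8↦1, 9↦2, 10↦6]  zeros at y ∈ ∅
  x = 3: [0↦6, 1↦6, 2↦7, 3↦9, 4↦1, 5↦5, 6↦10, 7↦5, 8↦1, 9↦9, 10↦7]  zeros at y ∈ ∅
  x = 4: [0↦7, 1↦8, 2↦8, 3↦7, 4↦5, 5↦2, 6↦9, 7↦4, 8↦9, 9↦2, 10↦5]  zeros at y ∈ ∅
  x = 5: [0↦4, 1↦6, 2↦5, 3↦1, 4↦5, 5↦6, 6↦4, 7↦10, 8↦2, 9↦2, 10↦10]  zeros at y ∈ ∅
  x = 6: [0↦7, 1↦10, 2↦8, 3↦1, 4↦0, 5↦5, 6↦5, 7↦0, 8↦1, 9↦8, 10↦10]  zeros at y ∈ {4, 7}
  x = 7: [0↦4, 1↦8, 2↦5, 3↦6, 4↦0, 5↦9, 6↦0, 7↦6, 8↦5, 9↦8, 10↦4]  zeros at y ∈ {4, 6}
  x = 8: [0↦5, 1↦10, 2↦6, 3↦4, 4↦4, 5↦6, 6↦10, 7↦5, 8↦2, 9↦1, 10↦2]  zeros at y ∈ ∅
  x = 9: [0↦9, 1↦4, 2↦10, 3↦5, 4↦0, 5↦6, 6↦1, 7↦7, 8↦2, 9↦8, 10↦3]  zeros at y ∈ {4}
  x = 10: [0↦4, 1↦0, 2↦5, 3↦8, 4↦9, 5↦8, 6↦5, 7↦0, 8↦4, 9↦6, 10↦6]  zeros at y ∈ {1, 7}
Collecting zeros: affine points = {(0, 0), (0, 5), (6, 4), (6, 7), (7, 4), (7, 6), (9, 4), (10, 1), (10, 7)}.
Total count |C(F_11)_aff| = 9.


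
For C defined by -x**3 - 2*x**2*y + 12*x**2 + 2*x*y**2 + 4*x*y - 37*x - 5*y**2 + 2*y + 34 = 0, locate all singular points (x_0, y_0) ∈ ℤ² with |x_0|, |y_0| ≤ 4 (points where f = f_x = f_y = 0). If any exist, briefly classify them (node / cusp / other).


Singular points: {(3, 2)}; classification: node.

Compute partial derivatives:
  f_x = -3*x**2 - 4*x*y + 24*x + 2*y**2 + 4*y - 37.
  f_y = -2*x**2 + 4*x*y + 4*x - 10*y + 2.
Scan x_0 ∈ {−4, ..., 4}. For each x_0, f_y(x_0, y) is a polynomial in y; find its integer roots y ∈ {−4, ..., 4}, then test f_x and f at those candidates.
  x = -4: f_y(-4, y) = -26*y - 46; no integer root y with |y| ≤ 4.
  x = -3: f_y(-3, y) = -22*y - 28; no integer root y with |y| ≤ 4.
  x = -2: f_y(-2, y) = -18*y - 14; no integer root y with |y| ≤ 4.
  x = -1: f_y(-1, y) = -14*y - 4; no integer root y with |y| ≤ 4.
  x = 0: f_y(0, y) = 2 - 10*y; no integer root y with |y| ≤ 4.
  x = 1: f_y(1, y) = 4 - 6*y; no integer root y with |y| ≤ 4.
  x = 2: f_y(2, y) = 2 - 2*y; vanishes at y ∈ {1}. (2, 1): f_x = -3 ≠ 0.
  x = 3: f_y(3, y) = 2*y - 4; vanishes at y ∈ {2}. (3, 2): f_x = 0, f = 0 — SINGULAR.
  x = 4: f_y(4, y) = 6*y - 14; no integer root y with |y| ≤ 4.
Only singular point on the grid: (3, 2).
Classify: substitute x = 3 + u, y = 2 + v and expand: f = -u**3 - 2*u**2*v - u**2 + 2*u*v**2 + v**2.
No constant or linear terms (consistent with a singular point). Quadratic part: -u**2 + v**2. Cubic part: -u**3 - 2*u**2*v + 2*u*v**2.
The quadratic part v**2 - u**2 = (v − u)(v + u) splits into two distinct linear factors, so there are two distinct tangent lines y − 2 = ±(x − 3) — this is a node (ordinary double point).
Classification: node.


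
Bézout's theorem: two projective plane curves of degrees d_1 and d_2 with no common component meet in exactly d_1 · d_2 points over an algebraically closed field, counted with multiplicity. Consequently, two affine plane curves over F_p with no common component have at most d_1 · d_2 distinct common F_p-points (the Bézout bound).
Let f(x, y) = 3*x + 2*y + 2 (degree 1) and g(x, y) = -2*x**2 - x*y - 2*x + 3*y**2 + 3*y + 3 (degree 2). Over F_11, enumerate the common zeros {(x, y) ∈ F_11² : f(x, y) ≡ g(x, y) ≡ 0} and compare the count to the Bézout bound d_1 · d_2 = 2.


Common zeros: ∅; count = 0; Bézout bound = 2.

deg(f) = 1, deg(g) = 2, so Bézout bound = 2.
Scan x ∈ F_11. For each x, list the y ∈ F_11 with f(x, y) ≡ 0 and those with g(x, y) ≡ 0 (mod 11); the common zeros in that column are the intersection.
  x = 0: f ≡ 0 at y ∈ {10}; g ≡ 0 at y ∈ ∅; common: ∅.
  x = 1: f ≡ 0 at y ∈ {3}; g ≡ 0 at y ∈ {4, 10}; common: ∅.
  x = 2: f ≡ 0 at y ∈ {7}; g ≡ 0 at y ∈ ∅; common: ∅.
  x = 3: f ≡ 0 at y ∈ {0}; g ≡ 0 at y ∈ ∅; common: ∅.
  x = 4: f ≡ 0 at y ∈ {4}; g ≡ 0 at y ∈ {5, 10}; common: ∅.
  x = 5: f ≡ 0 at y ∈ {8}; g ≡ 0 at y ∈ ∅; common: ∅.
  x = 6: f ≡ 0 at y ∈ {1}; g ≡ 0 at y ∈ ∅; common: ∅.
  x = 7: f ≡ 0 at y ∈ {5}; g ≡ 0 at y ∈ {1, 4}; common: ∅.
  x = 8: f ≡ 0 at y ∈ {9}; g ≡ 0 at y ∈ {1, 8}; common: ∅.
  x = 9: f ≡ 0 at y ∈ {2}; g ≡ 0 at y ∈ {5, 8}; common: ∅.
  x = 10: f ≡ 0 at y ∈ {6}; g ≡ 0 at y ∈ ∅; common: ∅.
Collecting: common zeros = ∅, so the count is 0.
Comparison with the Bézout bound: 0 ≤ 2 = deg(f)·deg(g), as expected for curves with no common component (the affine F_11-count falls short of the bound because intersections may lie at infinity, over extension fields, or carry multiplicity).


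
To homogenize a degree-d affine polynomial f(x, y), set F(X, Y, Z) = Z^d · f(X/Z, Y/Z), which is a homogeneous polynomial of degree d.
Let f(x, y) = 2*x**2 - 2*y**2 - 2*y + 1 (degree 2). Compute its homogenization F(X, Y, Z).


F(X, Y, Z) = 2*X**2 - 2*Y**2 - 2*Y*Z + Z**2

deg(f) = 2.
Substitute x = X/Z, y = Y/Z into f, then multiply by Z^2.
  monomial 2·x^2·y^0 ↦ 2·X^2·Y^0·Z^0.
  monomial -2·x^0·y^2 ↦ -2·X^0·Y^2·Z^0.
  monomial -2·x^0·y^1 ↦ -2·X^0·Y^1·Z^1.
  monomial 1·x^0·y^0 ↦ 1·X^0·Y^0·Z^2.
Collecting: F(X, Y, Z) = 2*X**2 - 2*Y**2 - 2*Y*Z + Z**2.


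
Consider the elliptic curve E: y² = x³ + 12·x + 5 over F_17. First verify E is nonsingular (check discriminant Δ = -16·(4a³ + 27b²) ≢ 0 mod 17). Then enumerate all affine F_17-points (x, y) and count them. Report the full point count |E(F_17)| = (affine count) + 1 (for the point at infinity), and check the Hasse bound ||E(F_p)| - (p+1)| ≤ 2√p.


Affine points = {(1, 1), (1, 16), (3, 0), (4, 7), (4, 10), (6, 2), (6, 15), (8, 1), (8, 16), (9, 3), (9, 14), (16, 3), (16, 14)}; affine count = 13; |E(F_17)| = 14.

Discriminant check: Δ ∝ 4a³ + 27b² = 4·12³ + 27·5² = 4·1728 + 27·25 ≡ 5 (mod 17). Nonzero ⇒ E is nonsingular.
For each x ∈ F_17, compute rhs = x³ + 12·x + 5 mod 17, then count y ∈ F_17 with y² ≡ rhs.
  x = 0: rhs = 5, matching y values: none (0 points).
  x = 1: rhs = 1, matching y values: 1, 16 (2 points).
  x = 2: rhs = 3, matching y values: none (0 points).
  x = 3: rhs = 0, matching y values: 0 (1 points).
  x = 4: rhs = 15, matching y values: 7, 10 (2 points).
  x = 5: rhs = 3, matching y values: none (0 points).
  x = 6: rhs = 4, matching y values: 2, 15 (2 points).
  x = 7: rhs = 7, matching y values: none (0 points).
  x = 8: rhs = 1, matching y values: 1, 16 (2 points).
  x = 9: rhs = 9, matching y values: 3, 14 (2 points).
  x = 10: rhs = 3, matching y values: none (0 points).
  x = 11: rhs = 6, matching y values: none (0 points).
  x = 12: rhs = 7, matching y values: none (0 points).
  x = 13: rhs = 12, matching y values: none (0 points).
  x = 14: rhs = 10, matching y values: none (0 points).
  x = 15: rhs = 7, matching y values: none (0 points).
  x = 16: rhs = 9, matching y values: 3, 14 (2 points).
Total affine count: 13.
Full point count |E(F_17)| = 13 + 1 = 14.
Hasse bound: |14 − (17+1)| = |-4| = 4 ≤ 2√17 ≈ 8.2462 ✓.


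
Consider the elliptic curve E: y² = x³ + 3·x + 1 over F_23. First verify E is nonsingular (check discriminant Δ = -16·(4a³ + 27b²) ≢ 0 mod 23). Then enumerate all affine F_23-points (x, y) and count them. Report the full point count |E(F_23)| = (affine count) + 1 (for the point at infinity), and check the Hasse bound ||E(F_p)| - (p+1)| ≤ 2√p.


Affine points = {(0, 1), (0, 22), (4, 10), (4, 13), (5, 7), (5, 16), (8, 10), (8, 13), (11, 10), (11, 13), (13, 11), (13, 12), (14, 2), (14, 21)}; affine count = 14; |E(F_23)| = 15.

Discriminant check: Δ ∝ 4a³ + 27b² = 4·3³ + 27·1² = 4·27 + 27·1 ≡ 20 (mod 23). Nonzero ⇒ E is nonsingular.
For each x ∈ F_23, compute rhs = x³ + 3·x + 1 mod 23, then count y ∈ F_23 with y² ≡ rhs.
  x = 0: rhs = 1, matching y values: 1, 22 (2 points).
  x = 1: rhs = 5, matching y values: none (0 points).
  x = 2: rhs = 15, matching y values: none (0 points).
  x = 3: rhs = 14, matching y values: none (0 points).
  x = 4: rhs = 8, matching y values: 10, 13 (2 points).
  x = 5: rhs = 3, matching y values: 7, 16 (2 points).
  x = 6: rhs = 5, matching y values: none (0 points).
  x = 7: rhs = 20, matching y values: none (0 points).
  x = 8: rhs = 8, matching y values: 10, 13 (2 points).
  x = 9: rhs = 21, matching y values: none (0 points).
  x = 10: rhs = 19, matching y values: none (0 points).
  x = 11: rhs = 8, matching y values: 10, 13 (2 points).
  x = 12: rhs = 17, matching y values: none (0 points).
  x = 13: rhs = 6, matching y values: 11, 12 (2 points).
  x = 14: rhs = 4, matching y values: 2, 21 (2 points).
  x = 15: rhs = 17, matching y values: none (0 points).
  x = 16: rhs = 5, matching y values: none (0 points).
  x = 17: rhs = 20, matching y values: none (0 points).
  x = 18: rhs = 22, matching y values: none (0 points).
  x = 19: rhs = 17, matching y values: none (0 points).
  x = 20: rhs = 11, matching y values: none (0 points).
  x = 21: rhs = 10, matching y values: none (0 points).
  x = 22: rhs = 20, matching y values: none (0 points).
Total affine count: 14.
Full point count |E(F_23)| = 14 + 1 = 15.
Hasse bound: |15 − (23+1)| = |-9| = 9 ≤ 2√23 ≈ 9.5917 ✓.


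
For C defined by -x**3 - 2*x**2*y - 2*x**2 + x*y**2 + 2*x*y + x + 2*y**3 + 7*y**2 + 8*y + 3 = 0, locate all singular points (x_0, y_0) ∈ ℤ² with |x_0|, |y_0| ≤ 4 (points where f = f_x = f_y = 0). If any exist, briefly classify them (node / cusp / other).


Singular points: {(0, -1)}; classification: cusp.

Compute partial derivatives:
  f_x = -3*x**2 - 4*x*y - 4*x + y**2 + 2*y + 1.
  f_y = -2*x**2 + 2*x*y + 2*x + 6*y**2 + 14*y + 8.
Scan x_0 ∈ {−4, ..., 4}. For each x_0, f_y(x_0, y) is a polynomial in y; find its integer roots y ∈ {−4, ..., 4}, then test f_x and f at those candidates.
  x = -4: f_y(-4, y) = 6*y**2 + 6*y - 32; no integer root y with |y| ≤ 4.
  x = -3: f_y(-3, y) = 6*y**2 + 8*y - 16; no integer root y with |y| ≤ 4.
  x = -2: f_y(-2, y) = 6*y**2 + 10*y - 4; vanishes at y ∈ {-2}. (-2, -2): f_x = -19 ≠ 0.
  x = -1: f_y(-1, y) = 6*y**2 + 12*y + 4; no integer root y with |y| ≤ 4.
  x = 0: f_y(0, y) = 6*y**2 + 14*y + 8; vanishes at y ∈ {-1}. (0, -1): f_x = 0, f = 0 — SINGULAR.
  x = 1: f_y(1, y) = 6*y**2 + 16*y + 8; vanishes at y ∈ {-2}. (1, -2): f_x = 2 ≠ 0.
  x = 2: f_y(2, y) = 6*y**2 + 18*y + 4; no integer root y with |y| ≤ 4.
  x = 3: f_y(3, y) = 6*y**2 + 20*y - 4; no integer root y with |y| ≤ 4.
  x = 4: f_y(4, y) = 6*y**2 + 22*y - 16; no integer root y with |y| ≤ 4.
Only singular point on the grid: (0, -1).
Classify: substitute x = 0 + u, y = -1 + v and expand: f = -u**3 - 2*u**2*v + u*v**2 + 2*v**3 + v**2.
No constant or linear terms (consistent with a singular point). Quadratic part: v**2. Cubic part: -u**3 - 2*u**2*v + u*v**2 + 2*v**3.
The quadratic part v**2 is a perfect square, so there is a single (double) tangent line v = 0, i.e. y = -1. Restricting the cubic part to that line (v = 0) leaves -u**3 ≠ 0, so f is not divisible by v and the branch is v² ≈ u**3 to lowest order — this is a cusp.
Classification: cusp.


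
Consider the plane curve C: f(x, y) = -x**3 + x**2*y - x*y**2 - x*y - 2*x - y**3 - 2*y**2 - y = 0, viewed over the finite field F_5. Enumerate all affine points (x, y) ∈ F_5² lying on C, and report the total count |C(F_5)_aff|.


Affine F_5-points: {(0, 0), (0, 4), (1, 2), (1, 3), (3, 3), (4, 3)}; count = 6.

For each of the 25 pairs (x, y) ∈ F_5², evaluate f(x, y) mod 5. Record the zeros.
  x = 0: [0↦0, 1↦1, 2↦2, 3↦2, 4↦0]  zeros at y ∈ {0, 4}
  x = 1: [0↦2, 1↦2, 2↦0, 3↦0, 4↦1]  zeros at y ∈ {2, 3}
  x = 2: [0↦3, 1↦4, 2↦1, 3↦3, 4↦4]  zeros at y ∈ ∅
  x = 3: [0↦2, 1↦1, 2↦4, 3↦0, 4↦3]  zeros at y ∈ {3}
  x = 4: [0↦3, 1↦2, 2↦3, 3↦0, 4↦2]  zeros at y ∈ {3}
Collecting zeros: affine points = {(0, 0), (0, 4), (1, 2), (1, 3), (3, 3), (4, 3)}.
Total count |C(F_5)_aff| = 6.


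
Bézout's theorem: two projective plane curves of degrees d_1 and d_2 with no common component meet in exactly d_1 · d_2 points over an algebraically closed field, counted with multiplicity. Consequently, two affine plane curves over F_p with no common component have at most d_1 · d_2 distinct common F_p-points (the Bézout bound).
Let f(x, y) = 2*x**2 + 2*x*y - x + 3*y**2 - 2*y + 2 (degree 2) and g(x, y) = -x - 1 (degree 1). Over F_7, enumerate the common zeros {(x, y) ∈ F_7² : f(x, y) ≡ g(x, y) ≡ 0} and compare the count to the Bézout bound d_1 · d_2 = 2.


Common zeros: ∅; count = 0; Bézout bound = 2.

deg(f) = 2, deg(g) = 1, so Bézout bound = 2.
Scan x ∈ F_7. For each x, list the y ∈ F_7 with f(x, y) ≡ 0 and those with g(x, y) ≡ 0 (mod 7); the common zeros in that column are the intersection.
  x = 0: f ≡ 0 at y ∈ {4, 6}; g ≡ 0 at y ∈ ∅; common: ∅.
  x = 1: f ≡ 0 at y ∈ ∅; g ≡ 0 at y ∈ ∅; common: ∅.
  x = 2: f ≡ 0 at y ∈ ∅; g ≡ 0 at y ∈ ∅; common: ∅.
  x = 3: f ≡ 0 at y ∈ {3, 5}; g ≡ 0 at y ∈ ∅; common: ∅.
  x = 4: f ≡ 0 at y ∈ ∅; g ≡ 0 at y ∈ ∅; common: ∅.
  x = 5: f ≡ 0 at y ∈ {3, 6}; g ≡ 0 at y ∈ ∅; common: ∅.
  x = 6: f ≡ 0 at y ∈ ∅; g ≡ 0 at y ∈ {0, 1, 2, 3, 4, 5, 6}; common: ∅.
Collecting: common zeros = ∅, so the count is 0.
Comparison with the Bézout bound: 0 ≤ 2 = deg(f)·deg(g), as expected for curves with no common component (the affine F_7-count falls short of the bound because intersections may lie at infinity, over extension fields, or carry multiplicity).
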